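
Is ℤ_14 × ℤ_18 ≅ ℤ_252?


Comparing ℤ_14 × ℤ_18 and ℤ_252:
gcd(14,18) = 2 ≠ 1. Max element order in ℤ_14×ℤ_18 is lcm(14,18) = 126 < 252, so it has no element of order 252

No, ℤ_14 × ℤ_18 ≇ ℤ_252


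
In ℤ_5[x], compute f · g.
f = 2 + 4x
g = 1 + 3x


Expand and collect like terms; reduce coefficients mod 5:
x^0: 2·1 = 2 ≡ 2 (mod 5)
x^1: 2·3 + 4·1 = 10 ≡ 0 (mod 5)
x^2: 4·3 = 12 ≡ 2 (mod 5)
Result: 2 + 2x^2

f · g = 2 + 2x^2


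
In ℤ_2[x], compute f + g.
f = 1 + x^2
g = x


Add coefficients mod 2:
x^0: 1 + 0 = 1 (mod 2)
x^1: 0 + 1 = 1 (mod 2)
x^2: 1 + 0 = 1 (mod 2)
Result: 1 + x + x^2

f + g = 1 + x + x^2


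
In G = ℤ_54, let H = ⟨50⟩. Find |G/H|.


|⟨50⟩| = n / gcd(50, 54) = 54 / 2 = 27
H is normal (ℤ_54 is abelian).
|G/H| = |G| / |H| = 54 / 27 = 2

|G/H| = 2


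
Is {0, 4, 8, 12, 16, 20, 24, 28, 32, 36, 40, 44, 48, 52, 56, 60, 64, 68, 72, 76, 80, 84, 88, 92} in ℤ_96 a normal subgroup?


H = {0, 4, 8, 12, 16, 20, 24, 28, 32, 36, 40, 44, 48, 52, 56, 60, 64, 68, 72, 76, 80, 84, 88, 92} in ℤ_96
ℤ_96 is abelian; every subgroup of an abelian group is normal

Yes, normal subgroup


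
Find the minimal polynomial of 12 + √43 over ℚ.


Let α = 12 + √43. Then α - 12 = √43, so (α - 12)² = 43, giving α² - 24α + 101 = 0. Degree 2 and α ∉ ℚ, so this is the minimal polynomial.

Minimal polynomial: x² - 24x + 101


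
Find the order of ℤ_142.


ℤ_n has n elements.

|ℤ_142| = 142


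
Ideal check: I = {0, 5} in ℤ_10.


Check ideal conditions for I = {0, 5} in ℤ_10:
(1) I is an additive subgroup? Yes
(2) For r ∈ ℤ_10 and a ∈ I: r·a ∈ I? Yes

Yes, I is an ideal of ℤ_10


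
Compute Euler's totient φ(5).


φ(n) = count of k ∈ {1,...,n} with gcd(k,n)=1
Coprimes to 5: {1, 2, 3, 4}
Count: 4

φ(5) = 4


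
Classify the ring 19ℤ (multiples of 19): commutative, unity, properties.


19ℤ is a commutative ring under +,× but has no multiplicative identity (1 ∉ 19ℤ); it has no zero divisors, but without unity it is not an integral domain
Commutative: Yes
Integral domain: No
Has unity: No

19ℤ (multiples of 19): Commutative=Yes, Unity=No


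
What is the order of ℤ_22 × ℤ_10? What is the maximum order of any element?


|ℤ_22 × ℤ_10| = 22 × 10 = 220
Max element order = lcm(22,10) = 110
Cyclic? No (gcd=2)

|ℤ_22×ℤ_10| = 220, max element order = 110


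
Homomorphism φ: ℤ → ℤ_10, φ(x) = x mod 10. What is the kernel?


Kernel = preimage of identity
ker(φ) = {x ∈ ℤ : x ≡ 0 (mod 10)} = 10ℤ = {0, ±10, ±20, ...}

ker(φ) = 10ℤ


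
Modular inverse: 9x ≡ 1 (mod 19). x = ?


Use the extended Euclidean algorithm to write 1 = 9·s + 19·t; then s mod 19 is the inverse.
Euclidean algorithm:
  9 = 0·19 + 9
  19 = 2·9 + 1
  9 = 9·1 + 0
gcd(9,19) = 1
Back-substitution gives: 9·(-2) + 19·(1) = 1
So 9⁻¹ ≡ -2 ≡ 17 (mod 19)
Check: 9 × 17 = 153 ≡ 1 (mod 19) ✓

9⁻¹ ≡ 17 (mod 19)


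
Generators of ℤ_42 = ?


g generates ℤ_n iff gcd(g,n) = 1
Prime factors of 42: 2, 3, 7
Generators are g ∈ {1,...,41} not divisible by any of these primes.
Generators: {1, 5, 11, 13, 17, 19, 23, 25, 29, 31, 37, 41}
Number of generators = φ(42) = 12

Generators of ℤ_42 = {1, 5, 11, 13, 17, 19, 23, 25, 29, 31, 37, 41}


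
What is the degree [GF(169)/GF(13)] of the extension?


GF(169) = GF(13^2), so the extension degree is 2

[GF(169)/GF(13)] = 2


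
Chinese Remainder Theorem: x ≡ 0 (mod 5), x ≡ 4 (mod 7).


m₁ = 5, m₂ = 7, gcd = 1, so CRT applies. M = m₁·m₂ = 35
Let M₁ = M/m₁ = 7, M₂ = M/m₂ = 5
Find y₁ ≡ M₁⁻¹ (mod m₁): 7⁻¹ ≡ 3 (mod 5)
Find y₂ ≡ M₂⁻¹ (mod m₂): 5⁻¹ ≡ 3 (mod 7)
x = a₁·M₁·y₁ + a₂·M₂·y₂ = 0·7·3 + 4·5·3 = 60
Reduce mod 35: x ≡ 25
Check: 25 mod 5 = 0 ✓, 25 mod 7 = 4 ✓

x ≡ 25 (mod 35)


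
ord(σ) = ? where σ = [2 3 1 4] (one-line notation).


Cycle decomposition: (1 2 3)
Cycle lengths: 3
Order = lcm(3) = 3

ord(σ) = 3


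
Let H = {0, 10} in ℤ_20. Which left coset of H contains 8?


8 + H = {8 + h (mod 20) : h ∈ H}
8+0=8, 8+10=18

8 + H = {8, 18}


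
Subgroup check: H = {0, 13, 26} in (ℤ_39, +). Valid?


Subgroup test for H = {0, 13, 26} in (ℤ_39, +):
(1) 0 ∈ H? Yes
(2) Closure: for all a,b ∈ H, (a+b) mod 39 ∈ H? Yes
(3) Inverses: for all a ∈ H, -a mod 39 ∈ H? Yes

Yes, H is a subgroup of ℤ_39


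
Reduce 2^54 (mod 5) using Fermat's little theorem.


Fermat's little theorem: if p is prime and gcd(a,p)=1, then a^(p-1) ≡ 1 (mod p)
p = 5 is prime, gcd(2,5) = 1
Reduce exponent: 54 mod 4 = 2
So 2^54 ≡ 2^2 (mod 5)
2^2 mod 5 = 4

2^54 ≡ 4 (mod 5)


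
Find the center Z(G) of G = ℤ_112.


Z(G) = {g ∈ G | gx = xg for all x ∈ G}
ℤ_112 is abelian, so Z(G) = G

Z(ℤ_112) = ℤ_112


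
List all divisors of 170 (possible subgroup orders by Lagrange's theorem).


Lagrange's theorem: |H| divides |G|
|G| = 170
Divisors of 170: 1, 2, 5, 10, 17, 34, 85, 170

Possible subgroup orders: {1, 2, 5, 10, 17, 34, 85, 170}


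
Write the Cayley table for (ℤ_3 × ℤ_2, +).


Elements: {(0,0), (0,1), (1,0), (1,1), (2,0), (2,1)}
Operation: componentwise addition mod (3, 2)
Entry (a, b) = ((a₁+b₁) mod 3, (a₂+b₂) mod 2)

Cayley table:
      | (0,0) | (0,1) | (1,0) | (1,1) | (2,0) | (2,1)
(0,0) | (0,0) | (0,1) | (1,0) | (1,1) | (2,0) | (2,1)
(0,1) | (0,1) | (0,0) | (1,1) | (1,0) | (2,1) | (2,0)
(1,0) | (1,0) | (1,1) | (2,0) | (2,1) | (0,0) | (0,1)
(1,1) | (1,1) | (1,0) | (2,1) | (2,0) | (0,1) | (0,0)
(2,0) | (2,0) | (2,1) | (0,0) | (0,1) | (1,0) | (1,1)
(2,1) | (2,1) | (2,0) | (0,1) | (0,0) | (1,1) | (1,0)


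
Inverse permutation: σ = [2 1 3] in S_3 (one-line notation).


To find σ⁻¹, swap domain and range:
σ(1) = 2 → σ⁻¹(2) = 1
σ(2) = 1 → σ⁻¹(1) = 2
σ(3) = 3 → σ⁻¹(3) = 3

σ⁻¹ = [2 1 3]


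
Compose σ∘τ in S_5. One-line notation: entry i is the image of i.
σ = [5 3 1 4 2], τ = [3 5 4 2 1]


σ∘τ: apply τ first, then σ
1 →τ 3 →σ 1
2 →τ 5 →σ 2
3 →τ 4 →σ 4
4 →τ 2 →σ 3
5 →τ 1 →σ 5

σ∘τ = [1 2 4 3 5]


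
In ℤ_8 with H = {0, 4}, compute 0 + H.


0 + H = {0 + h (mod 8) : h ∈ H}
0+0=0, 0+4=4

0 + H = {0, 4}


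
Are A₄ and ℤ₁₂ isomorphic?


Comparing A₄ and ℤ₁₂:
A₄ is non-abelian, ℤ₁₂ is abelian

No, A₄ ≇ ℤ₁₂


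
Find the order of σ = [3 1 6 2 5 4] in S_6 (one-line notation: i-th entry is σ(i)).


Cycle decomposition: (1 3 6 4 2)
Cycle lengths: 5
Order = lcm(5) = 5

ord(σ) = 5


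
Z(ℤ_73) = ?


Z(G) = {g ∈ G | gx = xg for all x ∈ G}
ℤ_73 is abelian, so Z(G) = G

Z(ℤ_73) = ℤ_73


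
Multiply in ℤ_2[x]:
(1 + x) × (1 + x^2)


Expand and collect like terms; reduce coefficients mod 2:
x^0: 1·1 = 1 ≡ 1 (mod 2)
x^1: 1·0 + 1·1 = 1 ≡ 1 (mod 2)
x^2: 1·1 + 1·0 = 1 ≡ 1 (mod 2)
x^3: 1·1 = 1 ≡ 1 (mod 2)
Result: 1 + x + x^2 + x^3

f · g = 1 + x + x^2 + x^3


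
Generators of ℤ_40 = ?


g generates ℤ_n iff gcd(g,n) = 1
Prime factors of 40: 2, 5
Generators are g ∈ {1,...,39} not divisible by any of these primes.
Generators: {1, 3, 7, 9, 11, 13, 17, 19, 21, 23, 27, 29, 31, 33, 37, 39}
Number of generators = φ(40) = 16

Generators of ℤ_40 = {1, 3, 7, 9, 11, 13, 17, 19, 21, 23, 27, 29, 31, 33, 37, 39}


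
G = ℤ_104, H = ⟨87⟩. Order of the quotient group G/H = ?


|⟨87⟩| = n / gcd(87, 104) = 104 / 1 = 104
H is normal (ℤ_104 is abelian).
|G/H| = |G| / |H| = 104 / 104 = 1

|G/H| = 1


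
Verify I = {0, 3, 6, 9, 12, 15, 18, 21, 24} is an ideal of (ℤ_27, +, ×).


Check ideal conditions for I = {0, 3, 6, 9, 12, 15, 18, 21, 24} in ℤ_27:
(1) I is an additive subgroup? Yes
(2) For r ∈ ℤ_27 and a ∈ I: r·a ∈ I? Yes

Yes, I is an ideal of ℤ_27


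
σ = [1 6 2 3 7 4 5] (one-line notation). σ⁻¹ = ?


To find σ⁻¹, swap domain and range:
σ(1) = 1 → σ⁻¹(1) = 1
σ(2) = 6 → σ⁻¹(6) = 2
σ(3) = 2 → σ⁻¹(2) = 3
σ(4) = 3 → σ⁻¹(3) = 4
σ(5) = 7 → σ⁻¹(7) = 5
σ(6) = 4 → σ⁻¹(4) = 6
σ(7) = 5 → σ⁻¹(5) = 7

σ⁻¹ = [1 3 4 6 7 2 5]


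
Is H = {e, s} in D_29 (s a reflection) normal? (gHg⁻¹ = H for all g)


H = {e, s} in D_29 (s a reflection)
r·s·r⁻¹ = sr⁻² ≠ s for n ≥ 3, so {e, s} is not closed under conjugation

No, not a normal subgroup


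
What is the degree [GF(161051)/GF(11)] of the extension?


GF(161051) = GF(11^5), so the extension degree is 5

[GF(161051)/GF(11)] = 5


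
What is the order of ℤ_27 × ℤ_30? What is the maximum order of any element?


|ℤ_27 × ℤ_30| = 27 × 30 = 810
Max element order = lcm(27,30) = 270
Cyclic? No (gcd=3)

|ℤ_27×ℤ_30| = 810, max element order = 270


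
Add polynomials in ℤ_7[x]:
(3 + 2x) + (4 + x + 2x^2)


Add coefficients mod 7:
x^0: 3 + 4 = 0 (mod 7)
x^1: 2 + 1 = 3 (mod 7)
x^2: 0 + 2 = 2 (mod 7)
Result: 3x + 2x^2

f + g = 3x + 2x^2


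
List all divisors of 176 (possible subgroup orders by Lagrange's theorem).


Lagrange's theorem: |H| divides |G|
|G| = 176
Divisors of 176: 1, 2, 4, 8, 11, 16, 22, 44, 88, 176

Possible subgroup orders: {1, 2, 4, 8, 11, 16, 22, 44, 88, 176}


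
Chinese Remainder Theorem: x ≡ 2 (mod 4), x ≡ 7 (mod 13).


m₁ = 4, m₂ = 13, gcd = 1, so CRT applies. M = m₁·m₂ = 52
Let M₁ = M/m₁ = 13, M₂ = M/m₂ = 4
Find y₁ ≡ M₁⁻¹ (mod m₁): 13⁻¹ ≡ 1 (mod 4)
Find y₂ ≡ M₂⁻¹ (mod m₂): 4⁻¹ ≡ 10 (mod 13)
x = a₁·M₁·y₁ + a₂·M₂·y₂ = 2·13·1 + 7·4·10 = 306
Reduce mod 52: x ≡ 46
Check: 46 mod 4 = 2 ✓, 46 mod 13 = 7 ✓

x ≡ 46 (mod 52)


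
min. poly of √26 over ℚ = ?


√26 satisfies x² - 26 = 0, irreducible over ℚ since 26 is squarefree

Minimal polynomial: x² - 26


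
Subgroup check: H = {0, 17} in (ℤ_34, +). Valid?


Subgroup test for H = {0, 17} in (ℤ_34, +):
(1) 0 ∈ H? Yes
(2) Closure: for all a,b ∈ H, (a+b) mod 34 ∈ H? Yes
(3) Inverses: for all a ∈ H, -a mod 34 ∈ H? Yes

Yes, H is a subgroup of ℤ_34


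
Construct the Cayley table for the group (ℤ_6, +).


Elements: {0, 1, 2, 3, 4, 5}
Operation: addition mod 6
Entry (a, b) = (a + b) mod 6

Cayley table:
  | 0 | 1 | 2 | 3 | 4 | 5
0 | 0 | 1 | 2 | 3 | 4 | 5
1 | 1 | 2 | 3 | 4 | 5 | 0
2 | 2 | 3 | 4 | 5 | 0 | 1
3 | 3 | 4 | 5 | 0 | 1 | 2
4 | 4 | 5 | 0 | 1 | 2 | 3
5 | 5 | 0 | 1 | 2 | 3 | 4


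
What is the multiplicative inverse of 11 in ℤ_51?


Use the extended Euclidean algorithm to write 1 = 11·s + 51·t; then s mod 51 is the inverse.
Euclidean algorithm:
  11 = 0·51 + 11
  51 = 4·11 + 7
  11 = 1·7 + 4
  7 = 1·4 + 3
  4 = 1·3 + 1
  3 = 3·1 + 0
gcd(11,51) = 1
Back-substitution gives: 11·(14) + 51·(-3) = 1
So 11⁻¹ ≡ 14 ≡ 14 (mod 51)
Check: 11 × 14 = 154 ≡ 1 (mod 51) ✓

11⁻¹ ≡ 14 (mod 51)


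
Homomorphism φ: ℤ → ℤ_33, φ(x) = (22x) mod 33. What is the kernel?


Kernel = preimage of identity
ker(φ) = {x ∈ ℤ : 22x ≡ 0 (mod 33)}. gcd(22,33) = 11, so 22x ≡ 0 (mod 33) ⟺ x ≡ 0 (mod 33/11 = 3). Hence ker(φ) = 3ℤ

ker(φ) = 3ℤ


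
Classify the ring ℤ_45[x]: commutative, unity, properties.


ℤ_45 has zero divisors (3·15 ≡ 0), and these lift to constant zero divisors in ℤ_45[x]; so not an integral domain
Commutative: Yes
Integral domain: No
Has unity: Yes

ℤ_45[x]: Commutative=Yes, Unity=Yes


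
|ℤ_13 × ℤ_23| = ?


|A × B| = |A| · |B|
|ℤ_13 × ℤ_23| = 13 × 23 = 299

|ℤ_13 × ℤ_23| = 299


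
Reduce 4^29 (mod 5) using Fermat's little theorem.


Fermat's little theorem: if p is prime and gcd(a,p)=1, then a^(p-1) ≡ 1 (mod p)
p = 5 is prime, gcd(4,5) = 1
Reduce exponent: 29 mod 4 = 1
So 4^29 ≡ 4^1 (mod 5)
4^1 mod 5 = 4

4^29 ≡ 4 (mod 5)


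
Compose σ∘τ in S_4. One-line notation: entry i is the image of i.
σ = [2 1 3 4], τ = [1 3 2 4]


σ∘τ: apply τ first, then σ
1 →τ 1 →σ 2
2 →τ 3 →σ 3
3 →τ 2 →σ 1
4 →τ 4 →σ 4

σ∘τ = [2 3 1 4]


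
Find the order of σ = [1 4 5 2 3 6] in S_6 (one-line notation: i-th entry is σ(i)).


Cycle decomposition: (2 4) (3 5)
Cycle lengths: 2, 2
Order = lcm(2, 2) = 2

ord(σ) = 2


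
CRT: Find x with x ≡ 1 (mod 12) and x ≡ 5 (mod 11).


m₁ = 12, m₂ = 11, gcd = 1, so CRT applies. M = m₁·m₂ = 132
Let M₁ = M/m₁ = 11, M₂ = M/m₂ = 12
Find y₁ ≡ M₁⁻¹ (mod m₁): 11⁻¹ ≡ 11 (mod 12)
Find y₂ ≡ M₂⁻¹ (mod m₂): 12⁻¹ ≡ 1 (mod 11)
x = a₁·M₁·y₁ + a₂·M₂·y₂ = 1·11·11 + 5·12·1 = 181
Reduce mod 132: x ≡ 49
Check: 49 mod 12 = 1 ✓, 49 mod 11 = 5 ✓

x ≡ 49 (mod 132)


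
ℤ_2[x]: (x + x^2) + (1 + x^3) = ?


Add coefficients mod 2:
x^0: 0 + 1 = 1 (mod 2)
x^1: 1 + 0 = 1 (mod 2)
x^2: 1 + 0 = 1 (mod 2)
x^3: 0 + 1 = 1 (mod 2)
Result: 1 + x + x^2 + x^3

f + g = 1 + x + x^2 + x^3


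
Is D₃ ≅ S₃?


Comparing D₃ and S₃:
Both are the unique non-abelian group of order 6

Yes, D₃ ≅ S₃


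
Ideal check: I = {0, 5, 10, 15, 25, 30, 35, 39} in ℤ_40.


Check ideal conditions for I = {0, 5, 10, 15, 25, 30, 35, 39} in ℤ_40:
(1) I is an additive subgroup? No
(2) For r ∈ ℤ_40 and a ∈ I: r·a ∈ I? No  [counterexample: r=2, a=10, r·a mod 40 = 20 ∉ I]

No, I is not an ideal of ℤ_40


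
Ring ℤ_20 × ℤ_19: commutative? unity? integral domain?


Direct product ring; commutative with unity (1,1); but (1,0)·(0,1) = (0,0) gives zero divisors, so not an integral domain
Commutative: Yes
Integral domain: No
Has unity: Yes

ℤ_20 × ℤ_19: Commutative=Yes, Unity=Yes


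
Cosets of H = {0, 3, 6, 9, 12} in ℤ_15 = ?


H = {0, 3, 6, 9, 12}, |H| = 5
Number of cosets = |G|/|H| = 15/5 = 3
0 + H = {0, 3, 6, 9, 12}
1 + H = {1, 4, 7, 10, 13}
2 + H = {2, 5, 8, 11, 14}

Cosets: 0+H={0,3,6,9,12}; 1+H={1,4,7,10,13}; 2+H={2,5,8,11,14}


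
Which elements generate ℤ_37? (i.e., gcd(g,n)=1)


g generates ℤ_n iff gcd(g,n) = 1
Prime factors of 37: 37
Generators are g ∈ {1,...,36} not divisible by any of these primes.
Generators: {1, 2, 3, 4, 5, 6, 7, 8, 9, 10, 11, 12, 13, 14, 15, 16, 17, 18, 19, 20, 21, 22, 23, 24, 25, 26, 27, 28, 29, 30, 31, 32, 33, 34, 35, 36}
Number of generators = φ(37) = 36

Generators of ℤ_37 = {1, 2, 3, 4, 5, 6, 7, 8, 9, 10, 11, 12, 13, 14, 15, 16, 17, 18, 19, 20, 21, 22, 23, 24, 25, 26, 27, 28, 29, 30, 31, 32, 33, 34, 35, 36}


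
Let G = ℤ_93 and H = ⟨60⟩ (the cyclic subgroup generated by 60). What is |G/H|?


|⟨60⟩| = n / gcd(60, 93) = 93 / 3 = 31
H is normal (ℤ_93 is abelian).
|G/H| = |G| / |H| = 93 / 31 = 3

|G/H| = 3


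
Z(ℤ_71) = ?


Z(G) = {g ∈ G | gx = xg for all x ∈ G}
ℤ_71 is abelian, so Z(G) = G

Z(ℤ_71) = ℤ_71


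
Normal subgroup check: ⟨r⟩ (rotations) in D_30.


H = ⟨r⟩ (rotations) in D_30
The rotation subgroup ⟨r⟩ has index 2 in D_30, so it is normal

Yes, normal subgroup


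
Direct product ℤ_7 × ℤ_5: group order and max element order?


|ℤ_7 × ℤ_5| = 7 × 5 = 35
Max element order = lcm(7,5) = 35
Cyclic? Yes (gcd=1)

|ℤ_7×ℤ_5| = 35, max element order = 35


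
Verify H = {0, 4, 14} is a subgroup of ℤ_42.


Subgroup test for H = {0, 4, 14} in (ℤ_42, +):
(1) 0 ∈ H? Yes
(2) Closure: for all a,b ∈ H, (a+b) mod 42 ∈ H? No  [counterexample: 4 + 4 = 8 ∉ H]
(3) Inverses: for all a ∈ H, -a mod 42 ∈ H? No

No, H is not a subgroup of ℤ_42


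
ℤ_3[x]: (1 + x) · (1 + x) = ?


Expand and collect like terms; reduce coefficients mod 3:
x^0: 1·1 = 1 ≡ 1 (mod 3)
x^1: 1·1 + 1·1 = 2 ≡ 2 (mod 3)
x^2: 1·1 = 1 ≡ 1 (mod 3)
Result: 1 + 2x + x^2

f · g = 1 + 2x + x^2


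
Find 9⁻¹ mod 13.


Use the extended Euclidean algorithm to write 1 = 9·s + 13·t; then s mod 13 is the inverse.
Euclidean algorithm:
  9 = 0·13 + 9
  13 = 1·9 + 4
  9 = 2·4 + 1
  4 = 4·1 + 0
gcd(9,13) = 1
Back-substitution gives: 9·(3) + 13·(-2) = 1
So 9⁻¹ ≡ 3 ≡ 3 (mod 13)
Check: 9 × 3 = 27 ≡ 1 (mod 13) ✓

9⁻¹ ≡ 3 (mod 13)


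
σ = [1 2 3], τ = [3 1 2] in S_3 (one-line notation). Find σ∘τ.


σ∘τ: apply τ first, then σ
1 →τ 3 →σ 3
2 →τ 1 →σ 1
3 →τ 2 →σ 2

σ∘τ = [3 1 2]


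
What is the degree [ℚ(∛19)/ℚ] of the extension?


∛19 has minimal polynomial x³ - 19 (irreducible over ℚ since 19 is not a perfect cube)

[ℚ(∛19)/ℚ] = 3


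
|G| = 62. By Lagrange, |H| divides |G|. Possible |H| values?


Lagrange's theorem: |H| divides |G|
|G| = 62
Divisors of 62: 1, 2, 31, 62

Possible subgroup orders: {1, 2, 31, 62}


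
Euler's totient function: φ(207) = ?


Factor n: 207 = 3^2 × 23
φ(n) = n · ∏(1 - 1/p) over distinct primes p | n
φ(207) = 207 · (1 - 1/3) · (1 - 1/23) = 132

φ(207) = 132


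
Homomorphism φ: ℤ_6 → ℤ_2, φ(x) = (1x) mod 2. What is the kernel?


Kernel = preimage of identity
ker(φ) = {x ∈ ℤ_6 : 1x ≡ 0 (mod 2)}. Since 2 | 6, φ is well-defined. The kernel is the cyclic subgroup ⟨2⟩ of ℤ_6 (order 3), i.e. {0, 2, 4}

ker(φ) = {0, 2, 4}


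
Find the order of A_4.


|A_n| = n!/2 (even permutations)
|A_4| = 4!/2 = 24/2 = 12

|A_4| = 12


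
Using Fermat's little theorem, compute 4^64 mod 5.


Fermat's little theorem: if p is prime and gcd(a,p)=1, then a^(p-1) ≡ 1 (mod p)
p = 5 is prime, gcd(4,5) = 1
Reduce exponent: 64 mod 4 = 0
So 4^64 ≡ 4^0 (mod 5)
4^0 = 1

4^64 ≡ 1 (mod 5)


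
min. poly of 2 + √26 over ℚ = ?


Let α = 2 + √26. Then α - 2 = √26, so (α - 2)² = 26, giving α² - 4α - 22 = 0. Degree 2 and α ∉ ℚ, so this is the minimal polynomial.

Minimal polynomial: x² - 4x - 22


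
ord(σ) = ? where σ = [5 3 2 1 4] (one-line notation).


Cycle decomposition: (1 5 4) (2 3)
Cycle lengths: 3, 2
Order = lcm(3, 2) = 6

ord(σ) = 6


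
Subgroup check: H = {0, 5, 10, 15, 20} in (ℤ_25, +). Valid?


Subgroup test for H = {0, 5, 10, 15, 20} in (ℤ_25, +):
(1) 0 ∈ H? Yes
(2) Closure: for all a,b ∈ H, (a+b) mod 25 ∈ H? Yes
(3) Inverses: for all a ∈ H, -a mod 25 ∈ H? Yes

Yes, H is a subgroup of ℤ_25


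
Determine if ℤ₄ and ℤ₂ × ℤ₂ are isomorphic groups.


Comparing ℤ₄ and ℤ₂ × ℤ₂:
ℤ₄ has an element of order 4; ℤ₂×ℤ₂ has exponent 2

No, ℤ₄ ≇ ℤ₂ × ℤ₂


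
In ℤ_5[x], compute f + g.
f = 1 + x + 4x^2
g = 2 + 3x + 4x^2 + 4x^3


Add coefficients mod 5:
x^0: 1 + 2 = 3 (mod 5)
x^1: 1 + 3 = 4 (mod 5)
x^2: 4 + 4 = 3 (mod 5)
x^3: 0 + 4 = 4 (mod 5)
Result: 3 + 4x + 3x^2 + 4x^3

f + g = 3 + 4x + 3x^2 + 4x^3


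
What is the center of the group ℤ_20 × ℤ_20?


Z(G) = {g ∈ G | gx = xg for all x ∈ G}
Direct product of abelian groups is abelian, so Z(G) = G

Z(ℤ_20 × ℤ_20) = ℤ_20 × ℤ_20


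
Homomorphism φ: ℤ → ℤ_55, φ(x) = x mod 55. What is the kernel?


Kernel = preimage of identity
ker(φ) = {x ∈ ℤ : x ≡ 0 (mod 55)} = 55ℤ = {0, ±55, ±110, ...}

ker(φ) = 55ℤ


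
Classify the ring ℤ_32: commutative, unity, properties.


ℤ_32 is a commutative ring with unity 1; 32 = 2×16 is composite, so 2·16 ≡ 0 gives zero divisors (not an integral domain)
Commutative: Yes
Integral domain: No
Has unity: Yes

ℤ_32: Commutative=Yes, Unity=Yes


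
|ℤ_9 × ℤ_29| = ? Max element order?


|ℤ_9 × ℤ_29| = 9 × 29 = 261
Max element order = lcm(9,29) = 261
Cyclic? Yes (gcd=1)

|ℤ_9×ℤ_29| = 261, max element order = 261


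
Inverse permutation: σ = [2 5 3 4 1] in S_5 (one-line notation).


To find σ⁻¹, swap domain and range:
σ(1) = 2 → σ⁻¹(2) = 1
σ(2) = 5 → σ⁻¹(5) = 2
σ(3) = 3 → σ⁻¹(3) = 3
σ(4) = 4 → σ⁻¹(4) = 4
σ(5) = 1 → σ⁻¹(1) = 5

σ⁻¹ = [5 1 3 4 2]


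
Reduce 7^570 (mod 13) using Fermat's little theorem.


Fermat's little theorem: if p is prime and gcd(a,p)=1, then a^(p-1) ≡ 1 (mod p)
p = 13 is prime, gcd(7,13) = 1
Reduce exponent: 570 mod 12 = 6
So 7^570 ≡ 7^6 (mod 13)
7^6 mod 13 = 12

7^570 ≡ 12 (mod 13)


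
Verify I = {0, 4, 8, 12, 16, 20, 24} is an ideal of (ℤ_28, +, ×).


Check ideal conditions for I = {0, 4, 8, 12, 16, 20, 24} in ℤ_28:
(1) I is an additive subgroup? Yes
(2) For r ∈ ℤ_28 and a ∈ I: r·a ∈ I? Yes

Yes, I is an ideal of ℤ_28


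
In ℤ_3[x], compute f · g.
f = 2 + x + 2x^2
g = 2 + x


Expand and collect like terms; reduce coefficients mod 3:
x^0: 2·2 = 4 ≡ 1 (mod 3)
x^1: 2·1 + 1·2 = 4 ≡ 1 (mod 3)
x^2: 1·1 + 2·2 = 5 ≡ 2 (mod 3)
x^3: 2·1 = 2 ≡ 2 (mod 3)
Result: 1 + x + 2x^2 + 2x^3

f · g = 1 + x + 2x^2 + 2x^3


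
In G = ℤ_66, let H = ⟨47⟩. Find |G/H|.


|⟨47⟩| = n / gcd(47, 66) = 66 / 1 = 66
H is normal (ℤ_66 is abelian).
|G/H| = |G| / |H| = 66 / 66 = 1

|G/H| = 1


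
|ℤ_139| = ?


ℤ_n has n elements.

|ℤ_139| = 139


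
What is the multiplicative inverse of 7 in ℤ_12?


Use the extended Euclidean algorithm to write 1 = 7·s + 12·t; then s mod 12 is the inverse.
Euclidean algorithm:
  7 = 0·12 + 7
  12 = 1·7 + 5
  7 = 1·5 + 2
  5 = 2·2 + 1
  2 = 2·1 + 0
gcd(7,12) = 1
Back-substitution gives: 7·(-5) + 12·(3) = 1
So 7⁻¹ ≡ -5 ≡ 7 (mod 12)
Check: 7 × 7 = 49 ≡ 1 (mod 12) ✓

7⁻¹ ≡ 7 (mod 12)


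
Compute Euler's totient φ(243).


Factor n: 243 = 3^5
φ(n) = n · ∏(1 - 1/p) over distinct primes p | n
φ(243) = 243 · (1 - 1/3) = 162

φ(243) = 162


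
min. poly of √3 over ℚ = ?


√3 satisfies x² - 3 = 0, irreducible over ℚ since 3 is squarefree

Minimal polynomial: x² - 3


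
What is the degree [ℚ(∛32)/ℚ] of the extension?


∛32 has minimal polynomial x³ - 32 (irreducible over ℚ since 32 is not a perfect cube)

[ℚ(∛32)/ℚ] = 3


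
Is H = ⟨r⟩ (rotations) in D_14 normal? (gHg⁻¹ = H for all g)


H = ⟨r⟩ (rotations) in D_14
The rotation subgroup ⟨r⟩ has index 2 in D_14, so it is normal

Yes, normal subgroup


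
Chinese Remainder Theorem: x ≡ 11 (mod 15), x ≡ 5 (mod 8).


m₁ = 15, m₂ = 8, gcd = 1, so CRT applies. M = m₁·m₂ = 120
Let M₁ = M/m₁ = 8, M₂ = M/m₂ = 15
Find y₁ ≡ M₁⁻¹ (mod m₁): 8⁻¹ ≡ 2 (mod 15)
Find y₂ ≡ M₂⁻¹ (mod m₂): 15⁻¹ ≡ 7 (mod 8)
x = a₁·M₁·y₁ + a₂·M₂·y₂ = 11·8·2 + 5·15·7 = 701
Reduce mod 120: x ≡ 101
Check: 101 mod 15 = 11 ✓, 101 mod 8 = 5 ✓

x ≡ 101 (mod 120)


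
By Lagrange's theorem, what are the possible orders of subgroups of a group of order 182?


Lagrange's theorem: |H| divides |G|
|G| = 182
Divisors of 182: 1, 2, 7, 13, 14, 26, 91, 182

Possible subgroup orders: {1, 2, 7, 13, 14, 26, 91, 182}


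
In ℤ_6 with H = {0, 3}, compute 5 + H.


5 + H = {5 + h (mod 6) : h ∈ H}
5+0=5, 5+3=2
5 + H = {2, 5} = 2 + H

5 + H = {2, 5}


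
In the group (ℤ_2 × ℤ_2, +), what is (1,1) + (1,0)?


Operation: componentwise addition mod (2, 2)
(1,1) + (1,0) = ((a₁+b₁) mod 2, (a₂+b₂) mod 2) with a = (1,1), b = (1,0)

(1,1) + (1,0) = (0,1)


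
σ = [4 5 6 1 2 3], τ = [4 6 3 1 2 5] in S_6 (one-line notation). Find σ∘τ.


σ∘τ: apply τ first, then σ
1 →τ 4 →σ 1
2 →τ 6 →σ 3
3 →τ 3 →σ 6
4 →τ 1 →σ 4
5 →τ 2 →σ 5
6 →τ 5 →σ 2

σ∘τ = [1 3 6 4 5 2]


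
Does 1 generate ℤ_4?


g generates ℤ_n iff gcd(g, n) = 1
gcd(1, 4) = 1
Since gcd = 1, 1 is a generator.

Yes, 1 generates ℤ_4


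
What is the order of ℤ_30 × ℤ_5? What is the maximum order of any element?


|ℤ_30 × ℤ_5| = 30 × 5 = 150
Max element order = lcm(30,5) = 30
Cyclic? No (gcd=5)

|ℤ_30×ℤ_5| = 150, max element order = 30


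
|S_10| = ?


|S_n| = n! (number of permutations of n symbols)
|S_10| = 10! = 3628800

|S_10| = 3628800


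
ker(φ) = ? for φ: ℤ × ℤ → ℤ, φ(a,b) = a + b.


Kernel = preimage of identity
ker(φ) = {(a,b) ∈ ℤ² | a+b = 0} = {(a,-a) | a ∈ ℤ}

ker(φ) = {(a,-a) | a ∈ ℤ}


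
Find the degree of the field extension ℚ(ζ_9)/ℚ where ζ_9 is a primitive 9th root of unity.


[ℚ(ζ_n):ℚ] = deg Φ_n(x) = φ(n). Here φ(9) = 6

[ℚ(ζ_9)/ℚ where ζ_9 is a primitive 9th root of unity] = 6


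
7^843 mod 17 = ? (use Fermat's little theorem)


Fermat's little theorem: if p is prime and gcd(a,p)=1, then a^(p-1) ≡ 1 (mod p)
p = 17 is prime, gcd(7,17) = 1
Reduce exponent: 843 mod 16 = 11
So 7^843 ≡ 7^11 (mod 17)
7^11 mod 17 = 14

7^843 ≡ 14 (mod 17)


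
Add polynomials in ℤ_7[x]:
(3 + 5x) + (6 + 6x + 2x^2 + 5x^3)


Add coefficients mod 7:
x^0: 3 + 6 = 2 (mod 7)
x^1: 5 + 6 = 4 (mod 7)
x^2: 0 + 2 = 2 (mod 7)
x^3: 0 + 5 = 5 (mod 7)
Result: 2 + 4x + 2x^2 + 5x^3

f + g = 2 + 4x + 2x^2 + 5x^3


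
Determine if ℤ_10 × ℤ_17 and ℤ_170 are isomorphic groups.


Comparing ℤ_10 × ℤ_17 and ℤ_170:
gcd(10,17) = 1, so ℤ_10 × ℤ_17 ≅ ℤ_170 (CRT)

Yes, ℤ_10 × ℤ_17 ≅ ℤ_170


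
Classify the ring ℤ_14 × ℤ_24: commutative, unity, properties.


Direct product ring; commutative with unity (1,1); but (1,0)·(0,1) = (0,0) gives zero divisors, so not an integral domain
Commutative: Yes
Integral domain: No
Has unity: Yes

ℤ_14 × ℤ_24: Commutative=Yes, Unity=Yes


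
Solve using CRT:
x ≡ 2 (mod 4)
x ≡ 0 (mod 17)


m₁ = 4, m₂ = 17, gcd = 1, so CRT applies. M = m₁·m₂ = 68
Let M₁ = M/m₁ = 17, M₂ = M/m₂ = 4
Find y₁ ≡ M₁⁻¹ (mod m₁): 17⁻¹ ≡ 1 (mod 4)
Find y₂ ≡ M₂⁻¹ (mod m₂): 4⁻¹ ≡ 13 (mod 17)
x = a₁·M₁·y₁ + a₂·M₂·y₂ = 2·17·1 + 0·4·13 = 34
Reduce mod 68: x ≡ 34
Check: 34 mod 4 = 2 ✓, 34 mod 17 = 0 ✓

x ≡ 34 (mod 68)


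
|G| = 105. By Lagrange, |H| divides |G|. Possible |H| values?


Lagrange's theorem: |H| divides |G|
|G| = 105
Divisors of 105: 1, 3, 5, 7, 15, 21, 35, 105

Possible subgroup orders: {1, 3, 5, 7, 15, 21, 35, 105}


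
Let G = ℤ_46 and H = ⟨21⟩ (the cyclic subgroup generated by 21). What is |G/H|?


|⟨21⟩| = n / gcd(21, 46) = 46 / 1 = 46
H is normal (ℤ_46 is abelian).
|G/H| = |G| / |H| = 46 / 46 = 1

|G/H| = 1


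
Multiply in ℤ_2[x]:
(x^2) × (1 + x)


Expand and collect like terms; reduce coefficients mod 2:
x^0: 0·1 = 0 ≡ 0 (mod 2)
x^1: 0·1 + 0·1 = 0 ≡ 0 (mod 2)
x^2: 0·1 + 1·1 = 1 ≡ 1 (mod 2)
x^3: 1·1 = 1 ≡ 1 (mod 2)
Result: x^2 + x^3

f · g = x^2 + x^3


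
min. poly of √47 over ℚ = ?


√47 satisfies x² - 47 = 0, irreducible over ℚ since 47 is squarefree

Minimal polynomial: x² - 47


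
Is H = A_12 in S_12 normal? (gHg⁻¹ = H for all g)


H = A_12 in S_12
A_12 has index 2 in S_12, and every subgroup of index 2 is normal

Yes, normal subgroup


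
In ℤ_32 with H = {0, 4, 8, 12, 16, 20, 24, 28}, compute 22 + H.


22 + H = {22 + h (mod 32) : h ∈ H}
22+0=22, 22+4=26, 22+8=30, 22+12=2, 22+16=6, 22+20=10, 22+24=14, 22+28=18
22 + H = {2, 6, 10, 14, 18, 22, 26, 30} = 2 + H

22 + H = {2, 6, 10, 14, 18, 22, 26, 30}


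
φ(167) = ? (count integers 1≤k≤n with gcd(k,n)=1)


Factor n: 167 = 167
φ(n) = n · ∏(1 - 1/p) over distinct primes p | n
φ(167) = 167 · (1 - 1/167) = 166

φ(167) = 166


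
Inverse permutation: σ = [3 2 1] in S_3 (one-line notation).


To find σ⁻¹, swap domain and range:
σ(1) = 3 → σ⁻¹(3) = 1
σ(2) = 2 → σ⁻¹(2) = 2
σ(3) = 1 → σ⁻¹(1) = 3

σ⁻¹ = [3 2 1]


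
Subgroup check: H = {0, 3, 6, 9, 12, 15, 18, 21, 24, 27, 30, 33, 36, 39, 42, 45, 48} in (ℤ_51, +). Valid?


Subgroup test for H = {0, 3, 6, 9, 12, 15, 18, 21, 24, 27, 30, 33, 36, 39, 42, 45, 48} in (ℤ_51, +):
(1) 0 ∈ H? Yes
(2) Closure: for all a,b ∈ H, (a+b) mod 51 ∈ H? Yes
(3) Inverses: for all a ∈ H, -a mod 51 ∈ H? Yes

Yes, H is a subgroup of ℤ_51


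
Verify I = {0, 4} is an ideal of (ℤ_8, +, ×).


Check ideal conditions for I = {0, 4} in ℤ_8:
(1) I is an additive subgroup? Yes
(2) For r ∈ ℤ_8 and a ∈ I: r·a ∈ I? Yes

Yes, I is an ideal of ℤ_8


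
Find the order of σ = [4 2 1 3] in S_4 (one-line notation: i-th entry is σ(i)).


Cycle decomposition: (1 4 3)
Cycle lengths: 3
Order = lcm(3) = 3

ord(σ) = 3


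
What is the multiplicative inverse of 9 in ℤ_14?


Use the extended Euclidean algorithm to write 1 = 9·s + 14·t; then s mod 14 is the inverse.
Euclidean algorithm:
  9 = 0·14 + 9
  14 = 1·9 + 5
  9 = 1·5 + 4
  5 = 1·4 + 1
  4 = 4·1 + 0
gcd(9,14) = 1
Back-substitution gives: 9·(-3) + 14·(2) = 1
So 9⁻¹ ≡ -3 ≡ 11 (mod 14)
Check: 9 × 11 = 99 ≡ 1 (mod 14) ✓

9⁻¹ ≡ 11 (mod 14)


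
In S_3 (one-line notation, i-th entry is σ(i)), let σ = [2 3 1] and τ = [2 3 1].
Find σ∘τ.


σ∘τ: apply τ first, then σ
1 →τ 2 →σ 3
2 →τ 3 →σ 1
3 →τ 1 →σ 2

σ∘τ = [3 1 2]


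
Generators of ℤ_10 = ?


g generates ℤ_n iff gcd(g,n) = 1
Checking each g ∈ {1,...,9}:
gcd(1,10) = 1
gcd(2,10) = 2
gcd(3,10) = 1
gcd(4,10) = 2
gcd(5,10) = 5
gcd(6,10) = 2
gcd(7,10) = 1
gcd(8,10) = 2
gcd(9,10) = 1
Generators: {1, 3, 7, 9}
Number of generators = φ(10) = 4

Generators of ℤ_10 = {1, 3, 7, 9}


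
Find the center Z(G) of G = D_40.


Z(G) = {g ∈ G | gx = xg for all x ∈ G}
For even n, Z(D_n) = {e, r^(n/2)}: the 180° rotation r^20 commutes with every reflection and rotation

Z(D_40) = {e, r^20}


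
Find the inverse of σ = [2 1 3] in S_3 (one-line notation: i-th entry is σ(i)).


To find σ⁻¹, swap domain and range:
σ(1) = 2 → σ⁻¹(2) = 1
σ(2) = 1 → σ⁻¹(1) = 2
σ(3) = 3 → σ⁻¹(3) = 3

σ⁻¹ = [2 1 3]


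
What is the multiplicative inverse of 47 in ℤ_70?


Use the extended Euclidean algorithm to write 1 = 47·s + 70·t; then s mod 70 is the inverse.
Euclidean algorithm:
  47 = 0·70 + 47
  70 = 1·47 + 23
  47 = 2·23 + 1
  23 = 23·1 + 0
gcd(47,70) = 1
Back-substitution gives: 47·(3) + 70·(-2) = 1
So 47⁻¹ ≡ 3 ≡ 3 (mod 70)
Check: 47 × 3 = 141 ≡ 1 (mod 70) ✓

47⁻¹ ≡ 3 (mod 70)


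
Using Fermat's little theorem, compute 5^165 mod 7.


Fermat's little theorem: if p is prime and gcd(a,p)=1, then a^(p-1) ≡ 1 (mod p)
p = 7 is prime, gcd(5,7) = 1
Reduce exponent: 165 mod 6 = 3
So 5^165 ≡ 5^3 (mod 7)
5^3 mod 7 = 6

5^165 ≡ 6 (mod 7)


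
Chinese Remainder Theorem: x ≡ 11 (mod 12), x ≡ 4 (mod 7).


m₁ = 12, m₂ = 7, gcd = 1, so CRT applies. M = m₁·m₂ = 84
Let M₁ = M/m₁ = 7, M₂ = M/m₂ = 12
Find y₁ ≡ M₁⁻¹ (mod m₁): 7⁻¹ ≡ 7 (mod 12)
Find y₂ ≡ M₂⁻¹ (mod m₂): 12⁻¹ ≡ 3 (mod 7)
x = a₁·M₁·y₁ + a₂·M₂·y₂ = 11·7·7 + 4·12·3 = 683
Reduce mod 84: x ≡ 11
Check: 11 mod 12 = 11 ✓, 11 mod 7 = 4 ✓

x ≡ 11 (mod 84)


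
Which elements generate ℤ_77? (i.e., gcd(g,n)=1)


g generates ℤ_n iff gcd(g,n) = 1
Prime factors of 77: 7, 11
Generators are g ∈ {1,...,76} not divisible by any of these primes.
Generators: {1, 2, 3, 4, 5, 6, 8, 9, 10, 12, 13, 15, 16, 17, 18, 19, 20, 23, 24, 25, 26, 27, 29, 30, 31, 32, 34, 36, 37, 38, 39, 40, 41, 43, 45, 46, 47, 48, 50, 51, 52, 53, 54, 57, 58, 59, 60, 61, 62, 64, 65, 67, 68, 69, 71, 72, 73, 74, 75, 76}
Number of generators = φ(77) = 60

Generators of ℤ_77 = {1, 2, 3, 4, 5, 6, 8, 9, 10, 12, 13, 15, 16, 17, 18, 19, 20, 23, 24, 25, 26, 27, 29, 30, 31, 32, 34, 36, 37, 38, 39, 40, 41, 43, 45, 46, 47, 48, 50, 51, 52, 53, 54, 57, 58, 59, 60, 61, 62, 64, 65, 67, 68, 69, 71, 72, 73, 74, 75, 76}


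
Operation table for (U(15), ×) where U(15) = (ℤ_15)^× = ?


Elements: {1, 2, 4, 7, 8, 11, 13, 14}
Operation: multiplication mod 15
Entry (a, b) = (a × b) mod 15

Cayley table:
   |  1 |  2 |  4 |  7 |  8 | 11 | 13 | 14
 1 |  1 |  2 |  4 |  7 |  8 | 11 | 13 | 14
 2 |  2 |  4 |  8 | 14 |  1 |  7 | 11 | 13
 4 |  4 |  8 |  1 | 13 |  2 | 14 |  7 | 11
 7 |  7 | 14 | 13 |  4 | 11 |  2 |  1 |  8
 8 |  8 |  1 |  2 | 11 |  4 | 13 | 14 |  7
11 | 11 |  7 | 14 |  2 | 13 |  1 |  8 |  4
13 | 13 | 11 |  7 |  1 | 14 |  8 |  4 |  2
14 | 14 | 13 | 11 |  8 |  7 |  4 |  2 |  1


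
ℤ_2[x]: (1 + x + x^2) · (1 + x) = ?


Expand and collect like terms; reduce coefficients mod 2:
x^0: 1·1 = 1 ≡ 1 (mod 2)
x^1: 1·1 + 1·1 = 2 ≡ 0 (mod 2)
x^2: 1·1 + 1·1 = 2 ≡ 0 (mod 2)
x^3: 1·1 = 1 ≡ 1 (mod 2)
Result: 1 + x^3

f · g = 1 + x^3


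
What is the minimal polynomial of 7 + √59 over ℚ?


Let α = 7 + √59. Then α - 7 = √59, so (α - 7)² = 59, giving α² - 14α - 10 = 0. Degree 2 and α ∉ ℚ, so this is the minimal polynomial.

Minimal polynomial: x² - 14x - 10


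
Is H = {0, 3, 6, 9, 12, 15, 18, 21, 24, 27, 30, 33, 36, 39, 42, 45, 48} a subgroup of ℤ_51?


Subgroup test for H = {0, 3, 6, 9, 12, 15, 18, 21, 24, 27, 30, 33, 36, 39, 42, 45, 48} in (ℤ_51, +):
(1) 0 ∈ H? Yes
(2) Closure: for all a,b ∈ H, (a+b) mod 51 ∈ H? Yes
(3) Inverses: for all a ∈ H, -a mod 51 ∈ H? Yes

Yes, H is a subgroup of ℤ_51


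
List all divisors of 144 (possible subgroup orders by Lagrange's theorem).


Lagrange's theorem: |H| divides |G|
|G| = 144
Divisors of 144: 1, 2, 3, 4, 6, 8, 9, 12, 16, 18, 24, 36, 48, 72, 144

Possible subgroup orders: {1, 2, 3, 4, 6, 8, 9, 12, 16, 18, 24, 36, 48, 72, 144}


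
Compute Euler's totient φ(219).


Factor n: 219 = 3 × 73
φ(n) = n · ∏(1 - 1/p) over distinct primes p | n
φ(219) = 219 · (1 - 1/3) · (1 - 1/73) = 144

φ(219) = 144


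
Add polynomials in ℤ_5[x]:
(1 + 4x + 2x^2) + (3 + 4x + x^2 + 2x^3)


Add coefficients mod 5:
x^0: 1 + 3 = 4 (mod 5)
x^1: 4 + 4 = 3 (mod 5)
x^2: 2 + 1 = 3 (mod 5)
x^3: 0 + 2 = 2 (mod 5)
Result: 4 + 3x + 3x^2 + 2x^3

f + g = 4 + 3x + 3x^2 + 2x^3


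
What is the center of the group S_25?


Z(G) = {g ∈ G | gx = xg for all x ∈ G}
S_n is non-abelian for n ≥ 3; Z(S_25) is trivial

Z(S_25) = {e}


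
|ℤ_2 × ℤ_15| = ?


|A × B| = |A| · |B|
|ℤ_2 × ℤ_15| = 2 × 15 = 30

|ℤ_2 × ℤ_15| = 30


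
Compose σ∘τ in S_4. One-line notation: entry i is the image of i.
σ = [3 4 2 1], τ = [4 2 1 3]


σ∘τ: apply τ first, then σ
1 →τ 4 →σ 1
2 →τ 2 →σ 4
3 →τ 1 →σ 3
4 →τ 3 →σ 2

σ∘τ = [1 4 3 2]


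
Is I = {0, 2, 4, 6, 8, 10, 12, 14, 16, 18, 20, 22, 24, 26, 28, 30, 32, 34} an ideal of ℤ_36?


Check ideal conditions for I = {0, 2, 4, 6, 8, 10, 12, 14, 16, 18, 20, 22, 24, 26, 28, 30, 32, 34} in ℤ_36:
(1) I is an additive subgroup? Yes
(2) For r ∈ ℤ_36 and a ∈ I: r·a ∈ I? Yes

Yes, I is an ideal of ℤ_36


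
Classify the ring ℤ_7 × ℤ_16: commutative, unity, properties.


Direct product ring; commutative with unity (1,1); but (1,0)·(0,1) = (0,0) gives zero divisors, so not an integral domain
Commutative: Yes
Integral domain: No
Has unity: Yes

ℤ_7 × ℤ_16: Commutative=Yes, Unity=Yes


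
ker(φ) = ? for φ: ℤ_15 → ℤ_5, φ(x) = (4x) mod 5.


Kernel = preimage of identity
ker(φ) = {x ∈ ℤ_15 : 4x ≡ 0 (mod 5)}. Since 5 | 15, φ is well-defined. The kernel is the cyclic subgroup ⟨5⟩ of ℤ_15 (order 3), i.e. {0, 5, 10}

ker(φ) = {0, 5, 10}


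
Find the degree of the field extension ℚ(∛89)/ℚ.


∛89 has minimal polynomial x³ - 89 (irreducible over ℚ since 89 is not a perfect cube)

[ℚ(∛89)/ℚ] = 3


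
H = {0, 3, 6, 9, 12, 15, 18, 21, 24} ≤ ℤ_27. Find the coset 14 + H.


14 + H = {14 + h (mod 27) : h ∈ H}
14+0=14, 14+3=17, 14+6=20, 14+9=23, 14+12=26, 14+15=2, 14+18=5, 14+21=8, 14+24=11
14 + H = {2, 5, 8, 11, 14, 17, 20, 23, 26} = 2 + H

14 + H = {2, 5, 8, 11, 14, 17, 20, 23, 26}


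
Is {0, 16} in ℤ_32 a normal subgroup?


H = {0, 16} in ℤ_32
ℤ_32 is abelian; every subgroup of an abelian group is normal

Yes, normal subgroup


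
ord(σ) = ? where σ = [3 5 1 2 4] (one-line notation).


Cycle decomposition: (1 3) (2 5 4)
Cycle lengths: 2, 3
Order = lcm(2, 3) = 6

ord(σ) = 6


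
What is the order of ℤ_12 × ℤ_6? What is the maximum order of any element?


|ℤ_12 × ℤ_6| = 12 × 6 = 72
Max element order = lcm(12,6) = 12
Cyclic? No (gcd=6)

|ℤ_12×ℤ_6| = 72, max element order = 12


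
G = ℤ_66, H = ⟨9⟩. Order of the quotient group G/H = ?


|⟨9⟩| = n / gcd(9, 66) = 66 / 3 = 22
H is normal (ℤ_66 is abelian).
|G/H| = |G| / |H| = 66 / 22 = 3

|G/H| = 3


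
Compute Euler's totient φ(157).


Factor n: 157 = 157
φ(n) = n · ∏(1 - 1/p) over distinct primes p | n
φ(157) = 157 · (1 - 1/157) = 156

φ(157) = 156


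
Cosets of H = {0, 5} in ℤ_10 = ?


H = {0, 5}, |H| = 2
Number of cosets = |G|/|H| = 10/2 = 5
0 + H = {0, 5}
1 + H = {1, 6}
2 + H = {2, 7}
3 + H = {3, 8}
4 + H = {4, 9}

Cosets: 0+H={0,5}; 1+H={1,6}; 2+H={2,7}; 3+H={3,8}; 4+H={4,9}


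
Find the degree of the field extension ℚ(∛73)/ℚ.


∛73 has minimal polynomial x³ - 73 (irreducible over ℚ since 73 is not a perfect cube)

[ℚ(∛73)/ℚ] = 3


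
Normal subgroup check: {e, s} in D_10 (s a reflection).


H = {e, s} in D_10 (s a reflection)
r·s·r⁻¹ = sr⁻² ≠ s for n ≥ 3, so {e, s} is not closed under conjugation

No, not a normal subgroup


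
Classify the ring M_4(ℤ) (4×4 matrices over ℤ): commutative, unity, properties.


Matrix multiplication is non-commutative for n ≥ 2; the identity matrix I is the unity; singular matrices give zero divisors, so not an integral domain
Commutative: No
Integral domain: No
Has unity: Yes

M_4(ℤ) (4×4 matrices over ℤ): Commutative=No, Unity=Yes


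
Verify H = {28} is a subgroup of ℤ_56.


Subgroup test for H = {28} in (ℤ_56, +):
(1) 0 ∈ H? No
(2) Closure: for all a,b ∈ H, (a+b) mod 56 ∈ H? No  [counterexample: 28 + 28 = 0 ∉ H]
(3) Inverses: for all a ∈ H, -a mod 56 ∈ H? Yes

No, H is not a subgroup of ℤ_56


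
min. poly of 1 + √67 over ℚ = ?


Let α = 1 + √67. Then α - 1 = √67, so (α - 1)² = 67, giving α² - 2α - 66 = 0. Degree 2 and α ∉ ℚ, so this is the minimal polynomial.

Minimal polynomial: x² - 2x - 66


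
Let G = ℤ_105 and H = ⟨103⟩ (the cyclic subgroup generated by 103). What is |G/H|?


|⟨103⟩| = n / gcd(103, 105) = 105 / 1 = 105
H is normal (ℤ_105 is abelian).
|G/H| = |G| / |H| = 105 / 105 = 1

|G/H| = 1


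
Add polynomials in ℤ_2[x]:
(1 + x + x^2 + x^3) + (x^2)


Add coefficients mod 2:
x^0: 1 + 0 = 1 (mod 2)
x^1: 1 + 0 = 1 (mod 2)
x^2: 1 + 1 = 0 (mod 2)
x^3: 1 + 0 = 1 (mod 2)
Result: 1 + x + x^3

f + g = 1 + x + x^3


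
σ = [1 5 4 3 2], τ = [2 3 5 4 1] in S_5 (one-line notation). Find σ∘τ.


σ∘τ: apply τ first, then σ
1 →τ 2 →σ 5
2 →τ 3 →σ 4
3 →τ 5 →σ 2
4 →τ 4 →σ 3
5 →τ 1 →σ 1

σ∘τ = [5 4 2 3 1]


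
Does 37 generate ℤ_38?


g generates ℤ_n iff gcd(g, n) = 1
gcd(37, 38) = 1
Since gcd = 1, 37 is a generator.

Yes, 37 generates ℤ_38


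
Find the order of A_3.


|A_n| = n!/2 (even permutations)
|A_3| = 3!/2 = 6/2 = 3

|A_3| = 3


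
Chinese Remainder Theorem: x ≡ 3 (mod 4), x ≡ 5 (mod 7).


m₁ = 4, m₂ = 7, gcd = 1, so CRT applies. M = m₁·m₂ = 28
Let M₁ = M/m₁ = 7, M₂ = M/m₂ = 4
Find y₁ ≡ M₁⁻¹ (mod m₁): 7⁻¹ ≡ 3 (mod 4)
Find y₂ ≡ M₂⁻¹ (mod m₂): 4⁻¹ ≡ 2 (mod 7)
x = a₁·M₁·y₁ + a₂·M₂·y₂ = 3·7·3 + 5·4·2 = 103
Reduce mod 28: x ≡ 19
Check: 19 mod 4 = 3 ✓, 19 mod 7 = 5 ✓

x ≡ 19 (mod 28)


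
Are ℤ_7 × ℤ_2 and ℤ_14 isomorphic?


Comparing ℤ_7 × ℤ_2 and ℤ_14:
gcd(7,2) = 1, so ℤ_7 × ℤ_2 ≅ ℤ_14 (CRT)

Yes, ℤ_7 × ℤ_2 ≅ ℤ_14


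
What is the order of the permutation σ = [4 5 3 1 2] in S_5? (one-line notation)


Cycle decomposition: (1 4) (2 5)
Cycle lengths: 2, 2
Order = lcm(2, 2) = 2

ord(σ) = 2
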